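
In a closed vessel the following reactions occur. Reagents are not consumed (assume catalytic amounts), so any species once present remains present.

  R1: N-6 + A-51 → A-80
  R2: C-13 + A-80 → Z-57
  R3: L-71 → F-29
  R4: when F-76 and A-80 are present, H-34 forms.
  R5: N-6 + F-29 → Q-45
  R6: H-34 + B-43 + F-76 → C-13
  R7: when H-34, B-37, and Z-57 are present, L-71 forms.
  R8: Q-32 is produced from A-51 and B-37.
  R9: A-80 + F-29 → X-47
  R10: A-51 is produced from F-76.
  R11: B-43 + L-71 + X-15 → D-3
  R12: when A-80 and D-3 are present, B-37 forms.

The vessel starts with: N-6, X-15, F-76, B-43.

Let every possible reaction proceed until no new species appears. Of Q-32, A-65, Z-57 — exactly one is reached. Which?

F-76 present → A-51 forms (R10).
N-6 and A-51 present → A-80 forms (R1).
F-76 and A-80 present → H-34 forms (R4).
H-34, B-43, and F-76 present → C-13 forms (R6).
C-13 and A-80 present → Z-57 forms (R2).
No rule produces A-65, and it is not given. Q-32 would need A-51 and B-37 (R8), but B-37 never forms.

Z-57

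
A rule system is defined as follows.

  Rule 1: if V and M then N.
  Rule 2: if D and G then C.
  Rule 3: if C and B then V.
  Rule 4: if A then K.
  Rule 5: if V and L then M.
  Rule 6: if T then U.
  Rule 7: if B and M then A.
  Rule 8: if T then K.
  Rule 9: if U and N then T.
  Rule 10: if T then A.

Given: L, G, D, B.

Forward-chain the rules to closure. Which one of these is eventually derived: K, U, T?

D and G hold, so C follows (Rule 2).
C and B hold, so V follows (Rule 3).
From V and L, Rule 5 gives M.
B and M hold, so A follows (Rule 7).
A holds, so K follows (Rule 4).
U would need T (Rule 6), but T is never established. T would need U and N (Rule 9), but U is never established.

K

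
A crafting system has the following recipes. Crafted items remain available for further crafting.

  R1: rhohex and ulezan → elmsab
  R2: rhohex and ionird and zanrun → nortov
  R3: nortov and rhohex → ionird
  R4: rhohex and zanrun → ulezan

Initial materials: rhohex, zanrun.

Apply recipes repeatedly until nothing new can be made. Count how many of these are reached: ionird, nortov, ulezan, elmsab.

2

Using R4, rhohex and zanrun make ulezan.
Using R1, rhohex and ulezan make elmsab.
ionird would need nortov and rhohex (R3), but nortov is never obtained.
nortov would need rhohex, ionird, and zanrun (R2), but ionird is never obtained.
ulezan: reached.
elmsab: reached.
Reached: ulezan and elmsab — 2 of the 4.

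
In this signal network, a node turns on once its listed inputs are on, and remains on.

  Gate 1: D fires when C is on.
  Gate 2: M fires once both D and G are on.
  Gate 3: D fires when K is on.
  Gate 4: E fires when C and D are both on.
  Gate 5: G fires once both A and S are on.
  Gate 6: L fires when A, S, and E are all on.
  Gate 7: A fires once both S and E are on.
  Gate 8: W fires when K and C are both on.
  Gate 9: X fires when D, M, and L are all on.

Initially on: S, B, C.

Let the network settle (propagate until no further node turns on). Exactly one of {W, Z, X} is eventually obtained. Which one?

Gate 1: C on → D on.
C and D are on, so E fires (Gate 4).
Gate 7: S and E on → A on.
Gate 5: A and S on → G on.
Gate 6: A, S, and E on → L on.
Gate 2: D and G on → M on.
D, M, and L are on, so X fires (Gate 9).
W would need K and C (Gate 8), but K never turns on. No rule produces Z, and it is not given.

X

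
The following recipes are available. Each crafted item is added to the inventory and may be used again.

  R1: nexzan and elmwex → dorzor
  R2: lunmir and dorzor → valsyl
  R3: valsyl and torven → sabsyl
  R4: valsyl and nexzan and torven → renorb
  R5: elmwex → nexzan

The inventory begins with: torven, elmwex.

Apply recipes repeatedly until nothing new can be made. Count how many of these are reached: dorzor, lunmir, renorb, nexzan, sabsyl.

2

Using R5, elmwex makes nexzan.
Using R1, nexzan and elmwex make dorzor.
dorzor: reached.
No rule produces lunmir, and it is not given.
renorb would need valsyl, nexzan, and torven (R4), but valsyl is never obtained.
nexzan: reached.
sabsyl would need valsyl and torven (R3), but valsyl is never obtained.
Reached: dorzor and nexzan — 2 of the 5.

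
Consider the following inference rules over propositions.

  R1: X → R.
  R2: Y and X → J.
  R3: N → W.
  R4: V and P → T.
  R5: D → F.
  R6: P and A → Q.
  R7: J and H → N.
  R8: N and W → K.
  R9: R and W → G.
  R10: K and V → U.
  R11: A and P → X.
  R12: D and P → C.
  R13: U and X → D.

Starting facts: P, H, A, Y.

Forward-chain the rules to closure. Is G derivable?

A and P hold, so X follows (R11).
X holds, so R follows (R1).
Y and X hold, so J follows (R2).
From J and H, R7 gives N.
N holds, so W follows (R3).
R and W hold, so G follows (R9).

Yes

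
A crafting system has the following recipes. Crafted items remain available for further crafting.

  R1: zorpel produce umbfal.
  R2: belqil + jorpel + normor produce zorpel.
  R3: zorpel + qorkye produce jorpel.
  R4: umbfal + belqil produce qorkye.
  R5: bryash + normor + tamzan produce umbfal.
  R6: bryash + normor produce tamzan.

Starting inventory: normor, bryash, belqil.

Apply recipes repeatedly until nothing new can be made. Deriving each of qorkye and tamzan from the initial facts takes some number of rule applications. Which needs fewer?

tamzan: Using R6, bryash and normor make tamzan. [1 rule application]
qorkye: Using R6, bryash and normor make tamzan. Using R5, bryash, normor, and tamzan make umbfal. Using R4, umbfal and belqil make qorkye. [3 rule applications]
tamzan needs fewer.

tamzan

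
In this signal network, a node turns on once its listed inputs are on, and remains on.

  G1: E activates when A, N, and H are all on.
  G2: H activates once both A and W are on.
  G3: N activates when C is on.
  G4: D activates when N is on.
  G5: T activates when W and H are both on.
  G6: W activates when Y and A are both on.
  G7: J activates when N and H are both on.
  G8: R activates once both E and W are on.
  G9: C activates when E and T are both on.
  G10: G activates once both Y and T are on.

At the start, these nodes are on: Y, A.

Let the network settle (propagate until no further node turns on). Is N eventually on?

No

N would need C (G3), but C never turns on.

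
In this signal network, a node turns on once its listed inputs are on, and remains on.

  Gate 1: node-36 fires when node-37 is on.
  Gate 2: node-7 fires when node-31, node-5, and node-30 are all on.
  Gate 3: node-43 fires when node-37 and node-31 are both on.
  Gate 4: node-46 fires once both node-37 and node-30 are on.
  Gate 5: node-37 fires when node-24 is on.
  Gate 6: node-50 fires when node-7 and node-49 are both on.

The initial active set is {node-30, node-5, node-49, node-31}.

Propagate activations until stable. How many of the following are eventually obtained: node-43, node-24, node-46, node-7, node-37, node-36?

1

Gate 2: node-31, node-5, and node-30 on → node-7 on.
node-43 would need node-37 and node-31 (Gate 3), but node-37 never turns on.
No rule produces node-24, and it is not given.
node-46 would need node-37 and node-30 (Gate 4), but node-37 never turns on.
node-7: reached.
node-37 would need node-24 (Gate 5), but node-24 never turns on.
node-36 would need node-37 (Gate 1), but node-37 never turns on.
Reached: node-7 — 1 of the 6.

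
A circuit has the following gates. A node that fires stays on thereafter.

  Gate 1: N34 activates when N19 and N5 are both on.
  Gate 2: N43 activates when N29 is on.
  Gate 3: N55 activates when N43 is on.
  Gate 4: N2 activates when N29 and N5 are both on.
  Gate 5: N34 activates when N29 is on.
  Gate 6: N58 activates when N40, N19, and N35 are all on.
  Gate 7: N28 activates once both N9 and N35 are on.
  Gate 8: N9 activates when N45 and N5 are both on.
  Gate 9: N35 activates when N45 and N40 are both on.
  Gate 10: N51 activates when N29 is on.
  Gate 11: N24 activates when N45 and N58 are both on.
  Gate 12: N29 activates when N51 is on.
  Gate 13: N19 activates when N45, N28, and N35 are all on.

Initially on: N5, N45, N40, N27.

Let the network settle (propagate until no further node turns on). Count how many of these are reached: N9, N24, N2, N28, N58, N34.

Gate 8: N45 and N5 on → N9 on.
Gate 9: N45 and N40 on → N35 on.
N9 and N35 are on, so N28 activates (Gate 7).
Gate 13: N45, N28, and N35 on → N19 on.
N40, N19, and N35 are on, so N58 activates (Gate 6).
Gate 1: N19 and N5 on → N34 on.
Gate 11: N45 and N58 on → N24 on.
N9: reached.
N24: reached.
N2 would need N29 and N5 (Gate 4), but N29 never turns on.
N28: reached.
N58: reached.
N34: reached.
Reached: N9, N24, N28, N58, and N34 — 5 of the 6.

5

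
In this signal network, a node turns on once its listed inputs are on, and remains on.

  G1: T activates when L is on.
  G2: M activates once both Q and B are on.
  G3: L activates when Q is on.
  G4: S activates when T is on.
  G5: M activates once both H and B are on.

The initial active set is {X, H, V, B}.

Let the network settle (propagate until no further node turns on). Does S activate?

S would need T (G4), but T never turns on.

No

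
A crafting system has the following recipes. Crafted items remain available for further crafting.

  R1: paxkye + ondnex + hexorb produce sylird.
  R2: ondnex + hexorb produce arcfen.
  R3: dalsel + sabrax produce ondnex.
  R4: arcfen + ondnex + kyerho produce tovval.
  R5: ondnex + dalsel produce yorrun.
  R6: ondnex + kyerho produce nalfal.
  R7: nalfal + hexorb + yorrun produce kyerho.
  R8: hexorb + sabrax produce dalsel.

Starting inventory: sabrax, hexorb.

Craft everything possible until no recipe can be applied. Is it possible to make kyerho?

kyerho would need nalfal, hexorb, and yorrun (R7), but nalfal is never obtained.

No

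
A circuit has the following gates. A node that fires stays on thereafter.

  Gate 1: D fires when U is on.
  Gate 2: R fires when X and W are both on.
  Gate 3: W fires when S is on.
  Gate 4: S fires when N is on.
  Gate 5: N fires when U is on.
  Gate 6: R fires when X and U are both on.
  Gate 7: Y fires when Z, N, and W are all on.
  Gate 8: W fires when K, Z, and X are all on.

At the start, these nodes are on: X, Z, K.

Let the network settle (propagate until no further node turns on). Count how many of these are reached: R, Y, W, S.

2

K, Z, and X are on, so W fires (Gate 8).
Gate 2: X and W on → R on.
R: reached.
Y would need Z, N, and W (Gate 7), but N never turns on.
W: reached.
S would need N (Gate 4), but N never turns on.
Reached: R and W — 2 of the 4.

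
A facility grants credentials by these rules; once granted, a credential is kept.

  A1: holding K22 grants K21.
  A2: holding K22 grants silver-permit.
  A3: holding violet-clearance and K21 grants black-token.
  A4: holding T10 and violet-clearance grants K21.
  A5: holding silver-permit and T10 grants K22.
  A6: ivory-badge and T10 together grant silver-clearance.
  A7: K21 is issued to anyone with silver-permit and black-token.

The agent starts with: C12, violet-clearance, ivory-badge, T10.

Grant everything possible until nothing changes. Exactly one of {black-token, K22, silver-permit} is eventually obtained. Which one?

Holding T10 and violet-clearance grants K21 (A4).
Holding violet-clearance and K21 grants black-token (A3).
silver-permit would need K22 (A2), but K22 is never granted. K22 would need silver-permit and T10 (A5), but silver-permit is never granted.

black-token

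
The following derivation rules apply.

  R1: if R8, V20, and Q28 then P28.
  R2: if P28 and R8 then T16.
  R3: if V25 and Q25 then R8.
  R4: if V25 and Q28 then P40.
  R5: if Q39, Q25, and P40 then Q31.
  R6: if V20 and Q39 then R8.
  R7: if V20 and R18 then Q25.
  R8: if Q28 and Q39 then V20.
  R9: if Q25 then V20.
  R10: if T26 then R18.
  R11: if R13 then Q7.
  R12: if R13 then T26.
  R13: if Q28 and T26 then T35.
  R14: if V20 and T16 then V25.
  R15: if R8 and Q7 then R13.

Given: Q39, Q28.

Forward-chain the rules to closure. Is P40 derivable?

Q28 and Q39 hold, so V20 follows (R8).
V20 and Q39 hold, so R8 follows (R6).
From R8, V20, and Q28, R1 gives P28.
P28 and R8 hold, so T16 follows (R2).
V20 and T16 hold, so V25 follows (R14).
From V25 and Q28, R4 gives P40.

Yes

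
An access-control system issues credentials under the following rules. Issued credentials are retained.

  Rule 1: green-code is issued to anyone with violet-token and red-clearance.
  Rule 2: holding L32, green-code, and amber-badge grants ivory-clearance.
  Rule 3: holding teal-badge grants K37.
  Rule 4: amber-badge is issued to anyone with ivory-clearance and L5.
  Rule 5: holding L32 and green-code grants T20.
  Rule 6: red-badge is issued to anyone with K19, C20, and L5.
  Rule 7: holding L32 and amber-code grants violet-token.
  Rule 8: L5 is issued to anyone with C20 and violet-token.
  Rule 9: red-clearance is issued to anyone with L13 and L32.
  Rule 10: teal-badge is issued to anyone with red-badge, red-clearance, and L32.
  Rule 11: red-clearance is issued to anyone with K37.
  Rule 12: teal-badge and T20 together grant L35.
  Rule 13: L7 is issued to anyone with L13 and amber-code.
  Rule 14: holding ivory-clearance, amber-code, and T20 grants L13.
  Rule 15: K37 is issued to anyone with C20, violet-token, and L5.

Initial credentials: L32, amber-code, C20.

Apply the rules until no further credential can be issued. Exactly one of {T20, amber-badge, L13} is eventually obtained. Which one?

Holding L32 and amber-code grants violet-token (Rule 7).
Holding C20 and violet-token grants L5 (Rule 8).
Holding C20, violet-token, and L5 grants K37 (Rule 15).
Holding K37 grants red-clearance (Rule 11).
Holding violet-token and red-clearance grants green-code (Rule 1).
Holding L32 and green-code grants T20 (Rule 5).
amber-badge would need ivory-clearance and L5 (Rule 4), but ivory-clearance is never granted. L13 would need ivory-clearance, amber-code, and T20 (Rule 14), but ivory-clearance is never granted.

T20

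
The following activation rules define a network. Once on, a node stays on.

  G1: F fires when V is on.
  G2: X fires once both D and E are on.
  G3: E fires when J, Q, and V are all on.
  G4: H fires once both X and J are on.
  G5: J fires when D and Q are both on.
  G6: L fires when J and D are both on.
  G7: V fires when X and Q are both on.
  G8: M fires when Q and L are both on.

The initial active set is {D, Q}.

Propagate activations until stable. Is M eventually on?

Yes

G5: D and Q on → J on.
G6: J and D on → L on.
G8: Q and L on → M on.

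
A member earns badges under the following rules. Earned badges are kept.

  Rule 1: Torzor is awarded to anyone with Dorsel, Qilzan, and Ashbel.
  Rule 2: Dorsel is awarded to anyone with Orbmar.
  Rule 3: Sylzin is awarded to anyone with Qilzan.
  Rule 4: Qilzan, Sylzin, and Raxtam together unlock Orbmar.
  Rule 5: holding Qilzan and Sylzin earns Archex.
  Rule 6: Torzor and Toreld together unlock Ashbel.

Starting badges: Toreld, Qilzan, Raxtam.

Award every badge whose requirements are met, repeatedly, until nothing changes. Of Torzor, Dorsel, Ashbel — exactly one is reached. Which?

Dorsel

With Qilzan, Sylzin is earned (Rule 3).
With Qilzan, Sylzin, and Raxtam, Orbmar is earned (Rule 4).
With Orbmar, Dorsel is earned (Rule 2).
Ashbel would need Torzor and Toreld (Rule 6), but Torzor is never earned. Torzor would need Dorsel, Qilzan, and Ashbel (Rule 1), but Ashbel is never earned.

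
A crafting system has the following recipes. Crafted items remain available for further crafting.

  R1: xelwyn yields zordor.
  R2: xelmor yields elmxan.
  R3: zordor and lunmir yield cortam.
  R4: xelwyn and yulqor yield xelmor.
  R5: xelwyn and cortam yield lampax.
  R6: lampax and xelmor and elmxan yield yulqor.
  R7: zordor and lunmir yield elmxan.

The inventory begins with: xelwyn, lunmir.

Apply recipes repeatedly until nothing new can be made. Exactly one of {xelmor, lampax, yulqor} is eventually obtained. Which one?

Using R1, xelwyn makes zordor.
Using R3, zordor and lunmir make cortam.
xelwyn and cortam → lampax (R5).
xelmor would need xelwyn and yulqor (R4), but yulqor is never obtained. yulqor would need lampax, xelmor, and elmxan (R6), but xelmor is never obtained.

lampax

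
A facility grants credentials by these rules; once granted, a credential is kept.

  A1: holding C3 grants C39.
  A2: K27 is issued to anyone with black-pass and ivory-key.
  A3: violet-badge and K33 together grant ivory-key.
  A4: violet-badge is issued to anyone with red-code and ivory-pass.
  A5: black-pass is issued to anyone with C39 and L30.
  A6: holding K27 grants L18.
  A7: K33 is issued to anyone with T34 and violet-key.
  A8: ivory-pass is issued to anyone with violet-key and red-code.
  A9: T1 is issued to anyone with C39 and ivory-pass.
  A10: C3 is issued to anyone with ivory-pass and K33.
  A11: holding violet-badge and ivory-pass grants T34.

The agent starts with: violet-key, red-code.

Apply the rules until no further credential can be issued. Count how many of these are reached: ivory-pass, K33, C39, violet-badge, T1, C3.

Holding violet-key and red-code grants ivory-pass (A8).
Holding red-code and ivory-pass grants violet-badge (A4).
Holding violet-badge and ivory-pass grants T34 (A11).
Holding T34 and violet-key grants K33 (A7).
Holding ivory-pass and K33 grants C3 (A10).
Holding C3 grants C39 (A1).
Holding C39 and ivory-pass grants T1 (A9).
ivory-pass: reached.
K33: reached.
C39: reached.
violet-badge: reached.
T1: reached.
C3: reached.
All 6 are reached.

6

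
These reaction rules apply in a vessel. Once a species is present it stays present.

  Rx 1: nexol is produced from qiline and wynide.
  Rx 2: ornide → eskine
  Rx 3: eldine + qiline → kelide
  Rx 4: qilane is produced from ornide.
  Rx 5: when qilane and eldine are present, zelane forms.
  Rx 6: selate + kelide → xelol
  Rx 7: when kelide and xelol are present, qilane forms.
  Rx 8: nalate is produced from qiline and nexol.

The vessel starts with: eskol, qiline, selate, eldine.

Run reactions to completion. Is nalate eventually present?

No

nalate would need qiline and nexol (Rx 8), but nexol never forms.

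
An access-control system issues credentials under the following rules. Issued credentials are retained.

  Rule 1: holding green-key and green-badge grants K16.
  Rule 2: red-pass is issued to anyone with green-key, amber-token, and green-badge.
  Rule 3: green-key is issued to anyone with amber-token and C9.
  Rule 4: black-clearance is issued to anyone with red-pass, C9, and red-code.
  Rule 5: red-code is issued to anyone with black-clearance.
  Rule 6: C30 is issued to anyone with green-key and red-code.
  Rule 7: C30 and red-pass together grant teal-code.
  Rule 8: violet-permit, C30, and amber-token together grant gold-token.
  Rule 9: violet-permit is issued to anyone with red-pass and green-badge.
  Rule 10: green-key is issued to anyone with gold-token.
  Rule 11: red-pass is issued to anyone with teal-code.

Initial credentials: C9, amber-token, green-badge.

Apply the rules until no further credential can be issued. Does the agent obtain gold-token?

No

gold-token would need violet-permit, C30, and amber-token (Rule 8), but C30 is never granted.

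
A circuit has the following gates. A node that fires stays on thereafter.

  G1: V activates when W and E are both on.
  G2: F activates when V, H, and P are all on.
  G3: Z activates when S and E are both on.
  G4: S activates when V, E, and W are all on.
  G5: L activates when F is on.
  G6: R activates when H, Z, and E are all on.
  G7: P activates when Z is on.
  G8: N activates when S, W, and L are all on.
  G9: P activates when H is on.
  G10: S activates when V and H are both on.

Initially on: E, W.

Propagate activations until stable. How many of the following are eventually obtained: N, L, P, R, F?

1

W and E are on, so V activates (G1).
V, E, and W are on, so S activates (G4).
G3: S and E on → Z on.
Z is on, so P activates (G7).
N would need S, W, and L (G8), but L never turns on.
L would need F (G5), but F never turns on.
P: reached.
R would need H, Z, and E (G6), but H never turns on.
F would need V, H, and P (G2), but H never turns on.
Reached: P — 1 of the 5.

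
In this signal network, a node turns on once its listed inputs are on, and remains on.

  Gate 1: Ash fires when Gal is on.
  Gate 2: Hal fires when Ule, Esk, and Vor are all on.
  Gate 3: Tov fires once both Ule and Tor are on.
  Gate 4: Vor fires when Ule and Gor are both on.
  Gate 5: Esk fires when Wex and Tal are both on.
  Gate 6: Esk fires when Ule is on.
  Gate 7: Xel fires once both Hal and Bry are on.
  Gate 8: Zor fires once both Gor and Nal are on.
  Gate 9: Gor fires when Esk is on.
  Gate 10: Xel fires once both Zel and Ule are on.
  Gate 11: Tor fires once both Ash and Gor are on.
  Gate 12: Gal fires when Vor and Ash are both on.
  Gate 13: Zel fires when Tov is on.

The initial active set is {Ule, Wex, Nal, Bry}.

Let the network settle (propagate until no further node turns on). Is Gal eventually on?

Gal would need Vor and Ash (Gate 12), but Ash never turns on.

No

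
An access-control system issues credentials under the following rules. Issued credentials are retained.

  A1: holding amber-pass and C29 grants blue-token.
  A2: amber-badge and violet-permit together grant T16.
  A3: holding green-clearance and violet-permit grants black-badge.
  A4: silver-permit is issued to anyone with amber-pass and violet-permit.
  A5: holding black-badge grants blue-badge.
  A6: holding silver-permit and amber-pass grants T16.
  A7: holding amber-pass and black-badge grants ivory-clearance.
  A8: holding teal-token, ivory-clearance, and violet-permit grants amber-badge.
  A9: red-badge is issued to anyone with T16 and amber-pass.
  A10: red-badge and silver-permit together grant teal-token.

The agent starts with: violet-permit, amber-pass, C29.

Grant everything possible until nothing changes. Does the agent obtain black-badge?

No

black-badge would need green-clearance and violet-permit (A3), but green-clearance is never granted.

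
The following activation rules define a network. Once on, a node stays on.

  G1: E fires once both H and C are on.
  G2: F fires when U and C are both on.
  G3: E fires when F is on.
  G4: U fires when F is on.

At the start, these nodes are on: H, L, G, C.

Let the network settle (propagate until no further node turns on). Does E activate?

Yes

H and C are on, so E fires (G1).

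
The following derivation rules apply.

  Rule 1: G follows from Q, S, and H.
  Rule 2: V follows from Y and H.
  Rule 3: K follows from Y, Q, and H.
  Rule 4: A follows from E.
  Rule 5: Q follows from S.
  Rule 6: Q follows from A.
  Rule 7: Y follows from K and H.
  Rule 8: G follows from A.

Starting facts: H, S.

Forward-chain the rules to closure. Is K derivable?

K would need Y, Q, and H (Rule 3), but Y is never established.

No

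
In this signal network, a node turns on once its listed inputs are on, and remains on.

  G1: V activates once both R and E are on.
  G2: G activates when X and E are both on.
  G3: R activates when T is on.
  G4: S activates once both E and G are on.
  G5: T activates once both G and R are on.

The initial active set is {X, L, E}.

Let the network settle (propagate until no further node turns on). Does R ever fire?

No

R would need T (G3), but T never turns on.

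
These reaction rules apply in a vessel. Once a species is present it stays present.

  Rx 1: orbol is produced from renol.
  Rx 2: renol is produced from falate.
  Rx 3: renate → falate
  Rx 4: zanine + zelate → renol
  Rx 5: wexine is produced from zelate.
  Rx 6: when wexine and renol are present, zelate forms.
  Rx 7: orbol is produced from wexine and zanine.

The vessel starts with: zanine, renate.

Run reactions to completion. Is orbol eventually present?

Yes

renate present → falate forms (Rx 3).
falate present → renol forms (Rx 2).
renol present → orbol forms (Rx 1).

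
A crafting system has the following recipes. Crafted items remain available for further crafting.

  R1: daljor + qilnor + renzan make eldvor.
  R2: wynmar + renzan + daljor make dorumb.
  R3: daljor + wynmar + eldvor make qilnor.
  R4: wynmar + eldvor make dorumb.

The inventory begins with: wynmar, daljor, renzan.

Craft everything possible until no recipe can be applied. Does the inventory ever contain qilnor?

No

qilnor would need daljor, wynmar, and eldvor (R3), but eldvor is never obtained.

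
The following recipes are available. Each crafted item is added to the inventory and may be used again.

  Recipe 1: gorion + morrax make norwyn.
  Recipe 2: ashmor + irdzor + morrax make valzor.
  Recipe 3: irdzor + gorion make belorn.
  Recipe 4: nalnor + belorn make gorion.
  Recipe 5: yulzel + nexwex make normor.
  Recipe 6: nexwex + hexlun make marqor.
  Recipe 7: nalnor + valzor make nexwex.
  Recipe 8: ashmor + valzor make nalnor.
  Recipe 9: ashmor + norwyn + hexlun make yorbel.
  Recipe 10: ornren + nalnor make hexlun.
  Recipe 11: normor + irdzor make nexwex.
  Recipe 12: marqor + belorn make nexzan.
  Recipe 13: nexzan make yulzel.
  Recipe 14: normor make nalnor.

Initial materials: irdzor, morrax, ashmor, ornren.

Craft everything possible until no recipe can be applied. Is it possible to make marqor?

Yes

Using Recipe 2, ashmor, irdzor, and morrax make valzor.
ashmor + valzor → nalnor (Recipe 8).
Using Recipe 10, ornren and nalnor make hexlun.
Using Recipe 7, nalnor and valzor make nexwex.
Using Recipe 6, nexwex and hexlun make marqor.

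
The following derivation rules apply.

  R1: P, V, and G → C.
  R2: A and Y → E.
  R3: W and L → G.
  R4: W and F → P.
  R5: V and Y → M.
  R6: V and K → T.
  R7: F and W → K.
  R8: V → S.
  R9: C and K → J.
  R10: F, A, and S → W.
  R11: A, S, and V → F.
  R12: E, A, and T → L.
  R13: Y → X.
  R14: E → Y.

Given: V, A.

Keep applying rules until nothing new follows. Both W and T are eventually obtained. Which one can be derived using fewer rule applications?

W

W: V holds, so S follows (R8). A, S, and V hold, so F follows (R11). From F, A, and S, R10 gives W. [3 rule applications]
T: From V, R8 gives S. A, S, and V hold, so F follows (R11). F, A, and S hold, so W follows (R10). From F and W, R7 gives K. From V and K, R6 gives T. [5 rule applications]
W needs fewer.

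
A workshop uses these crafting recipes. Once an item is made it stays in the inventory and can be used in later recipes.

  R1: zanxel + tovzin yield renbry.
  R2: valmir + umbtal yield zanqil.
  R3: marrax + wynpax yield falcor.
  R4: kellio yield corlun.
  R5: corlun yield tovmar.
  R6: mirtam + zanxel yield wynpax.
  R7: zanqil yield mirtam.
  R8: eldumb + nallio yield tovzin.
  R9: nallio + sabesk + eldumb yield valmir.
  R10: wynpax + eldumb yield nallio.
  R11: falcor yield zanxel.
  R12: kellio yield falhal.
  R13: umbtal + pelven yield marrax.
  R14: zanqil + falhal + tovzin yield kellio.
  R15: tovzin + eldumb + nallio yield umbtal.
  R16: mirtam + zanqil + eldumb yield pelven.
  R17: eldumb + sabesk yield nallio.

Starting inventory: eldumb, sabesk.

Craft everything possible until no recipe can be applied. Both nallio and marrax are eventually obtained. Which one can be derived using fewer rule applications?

nallio

nallio: eldumb + sabesk → nallio (R17). [1 rule application]
marrax: eldumb + sabesk → nallio (R17). eldumb + nallio → tovzin (R8). Using R9, nallio, sabesk, and eldumb make valmir. Using R15, tovzin, eldumb, and nallio make umbtal. Using R2, valmir and umbtal make zanqil. Using R7, zanqil makes mirtam. Using R16, mirtam, zanqil, and eldumb make pelven. Using R13, umbtal and pelven make marrax. [8 rule applications]
nallio needs fewer.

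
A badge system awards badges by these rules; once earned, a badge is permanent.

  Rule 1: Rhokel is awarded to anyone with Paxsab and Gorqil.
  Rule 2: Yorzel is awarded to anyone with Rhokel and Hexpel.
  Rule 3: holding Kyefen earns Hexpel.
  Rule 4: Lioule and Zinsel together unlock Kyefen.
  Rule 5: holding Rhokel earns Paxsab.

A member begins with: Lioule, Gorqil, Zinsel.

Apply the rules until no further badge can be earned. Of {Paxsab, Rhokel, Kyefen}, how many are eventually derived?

1

With Lioule and Zinsel, Kyefen is earned (Rule 4).
Paxsab would need Rhokel (Rule 5), but Rhokel is never earned.
Rhokel would need Paxsab and Gorqil (Rule 1), but Paxsab is never earned.
Kyefen: reached.
Reached: Kyefen — 1 of the 3.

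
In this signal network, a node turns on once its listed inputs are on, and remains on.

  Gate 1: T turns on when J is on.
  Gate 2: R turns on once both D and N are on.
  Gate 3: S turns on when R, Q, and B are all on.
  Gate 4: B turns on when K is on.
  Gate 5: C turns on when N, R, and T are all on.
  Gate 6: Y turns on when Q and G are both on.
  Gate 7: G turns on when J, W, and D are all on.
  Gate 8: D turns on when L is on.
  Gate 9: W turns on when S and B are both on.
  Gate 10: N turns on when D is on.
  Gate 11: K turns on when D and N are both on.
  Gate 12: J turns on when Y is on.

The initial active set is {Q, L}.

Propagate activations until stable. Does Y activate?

Y would need Q and G (Gate 6), but G never turns on.

No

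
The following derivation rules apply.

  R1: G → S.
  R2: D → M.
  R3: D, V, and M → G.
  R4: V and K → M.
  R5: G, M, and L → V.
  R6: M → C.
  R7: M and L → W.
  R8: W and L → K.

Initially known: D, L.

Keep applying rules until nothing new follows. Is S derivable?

No

S would need G (R1), but G is never established.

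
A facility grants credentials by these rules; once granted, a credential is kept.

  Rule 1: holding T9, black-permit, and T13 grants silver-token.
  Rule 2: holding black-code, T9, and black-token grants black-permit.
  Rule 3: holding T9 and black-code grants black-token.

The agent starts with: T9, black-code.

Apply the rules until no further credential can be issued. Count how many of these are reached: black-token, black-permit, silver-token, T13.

2

Holding T9 and black-code grants black-token (Rule 3).
Holding black-code, T9, and black-token grants black-permit (Rule 2).
black-token: reached.
black-permit: reached.
silver-token would need T9, black-permit, and T13 (Rule 1), but T13 is never granted.
No rule produces T13, and it is not given.
Reached: black-token and black-permit — 2 of the 4.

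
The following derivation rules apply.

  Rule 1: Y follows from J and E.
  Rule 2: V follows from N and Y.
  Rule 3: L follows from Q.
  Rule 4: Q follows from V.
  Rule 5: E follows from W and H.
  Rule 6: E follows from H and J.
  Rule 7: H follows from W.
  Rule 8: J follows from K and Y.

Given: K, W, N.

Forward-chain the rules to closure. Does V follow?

No

V would need N and Y (Rule 2), but Y is never established.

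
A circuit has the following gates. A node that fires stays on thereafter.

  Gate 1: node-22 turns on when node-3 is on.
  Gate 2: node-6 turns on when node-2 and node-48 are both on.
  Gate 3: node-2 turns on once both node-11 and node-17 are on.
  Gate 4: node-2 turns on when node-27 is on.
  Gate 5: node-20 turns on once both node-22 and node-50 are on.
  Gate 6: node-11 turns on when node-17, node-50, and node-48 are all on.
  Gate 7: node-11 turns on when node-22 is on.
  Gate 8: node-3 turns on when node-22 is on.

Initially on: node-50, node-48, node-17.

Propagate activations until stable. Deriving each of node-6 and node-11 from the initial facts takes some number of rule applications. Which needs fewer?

node-11: Gate 6: node-17, node-50, and node-48 on → node-11 on. [1 rule application]
node-6: node-17, node-50, and node-48 are on, so node-11 turns on (Gate 6). node-11 and node-17 are on, so node-2 turns on (Gate 3). node-2 and node-48 are on, so node-6 turns on (Gate 2). [3 rule applications]
node-11 needs fewer.

node-11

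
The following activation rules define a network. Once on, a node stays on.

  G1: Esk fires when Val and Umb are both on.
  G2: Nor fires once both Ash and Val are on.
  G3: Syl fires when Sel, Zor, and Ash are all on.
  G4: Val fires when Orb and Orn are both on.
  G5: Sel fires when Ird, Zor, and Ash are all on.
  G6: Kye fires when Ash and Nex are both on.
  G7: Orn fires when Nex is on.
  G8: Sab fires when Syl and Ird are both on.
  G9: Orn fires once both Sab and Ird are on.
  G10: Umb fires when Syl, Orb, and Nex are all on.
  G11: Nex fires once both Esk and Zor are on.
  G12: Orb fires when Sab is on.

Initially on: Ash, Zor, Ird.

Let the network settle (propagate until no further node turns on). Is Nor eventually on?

G5: Ird, Zor, and Ash on → Sel on.
G3: Sel, Zor, and Ash on → Syl on.
G8: Syl and Ird on → Sab on.
G9: Sab and Ird on → Orn on.
Sab is on, so Orb fires (G12).
G4: Orb and Orn on → Val on.
G2: Ash and Val on → Nor on.

Yes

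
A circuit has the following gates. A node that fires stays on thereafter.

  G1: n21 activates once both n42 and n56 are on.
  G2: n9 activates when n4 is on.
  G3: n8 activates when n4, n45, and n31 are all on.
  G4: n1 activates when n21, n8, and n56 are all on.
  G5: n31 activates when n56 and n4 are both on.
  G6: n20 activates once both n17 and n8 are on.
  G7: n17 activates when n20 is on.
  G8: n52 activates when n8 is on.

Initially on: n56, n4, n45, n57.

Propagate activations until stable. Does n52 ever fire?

Yes

n56 and n4 are on, so n31 activates (G5).
n4, n45, and n31 are on, so n8 activates (G3).
n8 is on, so n52 activates (G8).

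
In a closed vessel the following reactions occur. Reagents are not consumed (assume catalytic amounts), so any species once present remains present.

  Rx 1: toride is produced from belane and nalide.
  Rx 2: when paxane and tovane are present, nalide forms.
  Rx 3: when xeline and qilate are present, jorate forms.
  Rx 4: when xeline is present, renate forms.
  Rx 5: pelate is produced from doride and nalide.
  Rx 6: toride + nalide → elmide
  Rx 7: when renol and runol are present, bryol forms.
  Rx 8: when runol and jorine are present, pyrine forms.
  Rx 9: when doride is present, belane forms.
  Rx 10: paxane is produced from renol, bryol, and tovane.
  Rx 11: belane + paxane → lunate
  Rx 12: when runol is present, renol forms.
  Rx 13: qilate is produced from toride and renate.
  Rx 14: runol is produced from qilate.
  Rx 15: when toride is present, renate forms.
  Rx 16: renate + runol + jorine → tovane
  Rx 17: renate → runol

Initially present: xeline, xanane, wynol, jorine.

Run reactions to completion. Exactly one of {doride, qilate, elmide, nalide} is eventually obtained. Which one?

nalide

xeline present → renate forms (Rx 4).
renate present → runol forms (Rx 17).
renate, runol, and jorine present → tovane forms (Rx 16).
runol present → renol forms (Rx 12).
renol and runol present → bryol forms (Rx 7).
renol, bryol, and tovane present → paxane forms (Rx 10).
paxane and tovane present → nalide forms (Rx 2).
qilate would need toride and renate (Rx 13), but toride never forms. No rule produces doride, and it is not given. elmide would need toride and nalide (Rx 6), but toride never forms.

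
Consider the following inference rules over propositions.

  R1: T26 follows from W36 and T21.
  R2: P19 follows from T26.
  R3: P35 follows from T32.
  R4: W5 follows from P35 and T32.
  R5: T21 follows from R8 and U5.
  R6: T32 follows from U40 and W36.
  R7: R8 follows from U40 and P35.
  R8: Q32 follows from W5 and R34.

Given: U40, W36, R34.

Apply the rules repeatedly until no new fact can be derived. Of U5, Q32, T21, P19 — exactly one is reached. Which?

Q32

From U40 and W36, R6 gives T32.
From T32, R3 gives P35.
P35 and T32 hold, so W5 follows (R4).
W5 and R34 hold, so Q32 follows (R8).
No rule produces U5, and it is not given. P19 would need T26 (R2), but T26 is never established. T21 would need R8 and U5 (R5), but U5 is never established.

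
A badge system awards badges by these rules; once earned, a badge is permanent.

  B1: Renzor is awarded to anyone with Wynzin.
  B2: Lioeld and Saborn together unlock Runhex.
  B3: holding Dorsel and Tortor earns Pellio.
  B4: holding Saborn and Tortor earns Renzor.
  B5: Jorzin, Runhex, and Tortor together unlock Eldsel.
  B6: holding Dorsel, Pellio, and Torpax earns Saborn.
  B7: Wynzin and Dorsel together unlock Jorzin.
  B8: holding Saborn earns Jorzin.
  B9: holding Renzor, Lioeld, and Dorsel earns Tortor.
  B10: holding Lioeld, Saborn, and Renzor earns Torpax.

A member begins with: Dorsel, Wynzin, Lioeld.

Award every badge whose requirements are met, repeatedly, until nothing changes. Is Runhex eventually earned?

Runhex would need Lioeld and Saborn (B2), but Saborn is never earned.

No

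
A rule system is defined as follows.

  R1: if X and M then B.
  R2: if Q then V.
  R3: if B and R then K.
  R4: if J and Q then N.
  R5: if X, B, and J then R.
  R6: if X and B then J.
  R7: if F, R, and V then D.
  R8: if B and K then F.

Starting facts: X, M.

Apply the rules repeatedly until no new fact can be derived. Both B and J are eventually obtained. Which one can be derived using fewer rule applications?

B: X and M hold, so B follows (R1). [1 rule application]
J: From X and M, R1 gives B. From X and B, R6 gives J. [2 rule applications]
B needs fewer.

B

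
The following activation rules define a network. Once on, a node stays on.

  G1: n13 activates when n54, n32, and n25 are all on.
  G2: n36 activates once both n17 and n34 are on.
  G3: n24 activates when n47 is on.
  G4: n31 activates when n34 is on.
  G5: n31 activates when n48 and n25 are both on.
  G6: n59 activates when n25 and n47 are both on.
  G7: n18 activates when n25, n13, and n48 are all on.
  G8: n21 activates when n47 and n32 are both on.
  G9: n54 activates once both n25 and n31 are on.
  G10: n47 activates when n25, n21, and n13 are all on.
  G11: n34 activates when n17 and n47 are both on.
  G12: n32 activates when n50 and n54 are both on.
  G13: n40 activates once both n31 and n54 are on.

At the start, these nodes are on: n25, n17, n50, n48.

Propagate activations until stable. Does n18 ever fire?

Yes

G5: n48 and n25 on → n31 on.
G9: n25 and n31 on → n54 on.
n50 and n54 are on, so n32 activates (G12).
G1: n54, n32, and n25 on → n13 on.
G7: n25, n13, and n48 on → n18 on.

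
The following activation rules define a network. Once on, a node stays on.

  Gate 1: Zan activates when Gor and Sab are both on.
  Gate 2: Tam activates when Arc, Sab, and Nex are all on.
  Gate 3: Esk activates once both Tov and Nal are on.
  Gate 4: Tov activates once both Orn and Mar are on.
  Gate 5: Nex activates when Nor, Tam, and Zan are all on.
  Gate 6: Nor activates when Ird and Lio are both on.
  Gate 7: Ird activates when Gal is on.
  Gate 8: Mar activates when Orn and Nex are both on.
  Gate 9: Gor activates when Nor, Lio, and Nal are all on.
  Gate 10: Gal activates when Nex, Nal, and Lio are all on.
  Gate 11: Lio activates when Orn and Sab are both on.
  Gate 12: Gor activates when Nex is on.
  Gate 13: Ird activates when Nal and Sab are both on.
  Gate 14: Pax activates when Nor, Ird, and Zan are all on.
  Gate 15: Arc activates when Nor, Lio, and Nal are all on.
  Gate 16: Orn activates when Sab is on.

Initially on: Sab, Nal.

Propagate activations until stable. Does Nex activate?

Nex would need Nor, Tam, and Zan (Gate 5), but Tam never turns on.

No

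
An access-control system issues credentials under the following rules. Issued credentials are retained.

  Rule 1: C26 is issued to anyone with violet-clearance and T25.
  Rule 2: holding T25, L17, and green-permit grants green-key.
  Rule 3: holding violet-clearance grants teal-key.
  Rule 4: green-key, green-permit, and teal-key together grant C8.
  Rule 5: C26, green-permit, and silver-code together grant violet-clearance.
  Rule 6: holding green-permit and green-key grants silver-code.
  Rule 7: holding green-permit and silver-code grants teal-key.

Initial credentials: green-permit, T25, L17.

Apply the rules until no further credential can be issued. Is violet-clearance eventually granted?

No

violet-clearance would need C26, green-permit, and silver-code (Rule 5), but C26 is never granted.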